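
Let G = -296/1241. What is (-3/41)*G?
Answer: 888/50881 ≈ 0.017452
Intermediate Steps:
G = -296/1241 (G = -296*1/1241 = -296/1241 ≈ -0.23852)
(-3/41)*G = -3/41*(-296/1241) = 888/50881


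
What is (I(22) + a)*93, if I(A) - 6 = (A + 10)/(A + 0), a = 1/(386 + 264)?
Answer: 4957923/7150 ≈ 693.42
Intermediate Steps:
a = 1/650 ≈ 0.0015385
I(A) = 6 + (10 + A)/A (I(A) = 6 + (A + 10)/(A + 0) = 6 + (10 + A)/A)
(I(22) + a)*93 = ((7 + 10/22) + 1/650)*93 = ((7 + 10*(1/22)) + 1/650)*93 = ((7 + 5/11) + 1/650)*93 = (82/11 + 1/650)*93 = (53311/7150)*93 = 4957923/7150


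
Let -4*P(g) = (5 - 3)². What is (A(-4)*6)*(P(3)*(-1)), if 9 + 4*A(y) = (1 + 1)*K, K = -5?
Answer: -57/2 ≈ -28.500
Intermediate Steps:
P(g) = -1 (P(g) = -(5 - 3)²/4 = -¼*2² = -¼*4 = -1)
A(y) = -19/4 (A(y) = -9/4 + ((1 + 1)*(-5))/4 = -9/4 + (2*(-5))/4 = -9/4 + (¼)*(-10) = -9/4 - 5/2 = -19/4)
(A(-4)*6)*(P(3)*(-1)) = (-19/4*6)*(-1*(-1)) = -57/2*1 = -57/2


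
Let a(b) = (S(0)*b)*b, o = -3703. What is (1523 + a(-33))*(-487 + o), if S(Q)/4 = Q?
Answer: -6381370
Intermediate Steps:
S(Q) = 4*Q
a(b) = 0 (a(b) = ((4*0)*b)*b = (0*b)*b = 0*b = 0)
(1523 + a(-33))*(-487 + o) = (1523 + 0)*(-487 - 3703) = 1523*(-4190) = -6381370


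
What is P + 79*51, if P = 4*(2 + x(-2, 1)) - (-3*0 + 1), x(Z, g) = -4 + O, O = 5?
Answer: 4040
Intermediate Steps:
x(Z, g) = 1 (x(Z, g) = -4 + 5 = 1)
P = 11 (P = 4*(2 + 1) - (-3*0 + 1) = 4*3 - (0 + 1) = 12 - 1*1 = 12 - 1 = 11)
P + 79*51 = 11 + 79*51 = 11 + 4029 = 4040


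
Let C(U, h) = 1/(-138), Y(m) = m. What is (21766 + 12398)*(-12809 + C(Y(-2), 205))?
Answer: -10064959242/23 ≈ -4.3761e+8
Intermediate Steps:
C(U, h) = -1/138
(21766 + 12398)*(-12809 + C(Y(-2), 205)) = (21766 + 12398)*(-12809 - 1/138) = 34164*(-1767643/138) = -10064959242/23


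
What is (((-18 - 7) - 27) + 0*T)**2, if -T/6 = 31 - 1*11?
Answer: 2704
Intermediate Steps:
T = -120 (T = -6*(31 - 1*11) = -6*(31 - 11) = -6*20 = -120)
(((-18 - 7) - 27) + 0*T)**2 = (((-18 - 7) - 27) + 0*(-120))**2 = ((-25 - 27) + 0)**2 = (-52 + 0)**2 = (-52)**2 = 2704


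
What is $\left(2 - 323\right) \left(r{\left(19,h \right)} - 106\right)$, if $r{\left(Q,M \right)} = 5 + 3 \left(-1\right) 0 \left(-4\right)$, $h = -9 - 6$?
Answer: $32421$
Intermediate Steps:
$h = -15$
$r{\left(Q,M \right)} = 5$ ($r{\left(Q,M \right)} = 5 + 3 \cdot 0 \left(-4\right) = 5 + 3 \cdot 0 = 5 + 0 = 5$)
$\left(2 - 323\right) \left(r{\left(19,h \right)} - 106\right) = \left(2 - 323\right) \left(5 - 106\right) = \left(-321\right) \left(-101\right) = 32421$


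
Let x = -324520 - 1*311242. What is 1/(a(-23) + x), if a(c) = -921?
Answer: -1/636683 ≈ -1.5706e-6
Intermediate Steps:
x = -635762 (x = -324520 - 311242 = -635762)
1/(a(-23) + x) = 1/(-921 - 635762) = 1/(-636683) = -1/636683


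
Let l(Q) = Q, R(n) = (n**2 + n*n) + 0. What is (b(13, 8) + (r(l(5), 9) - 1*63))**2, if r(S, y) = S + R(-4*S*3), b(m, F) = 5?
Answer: 51079609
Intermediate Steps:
R(n) = 2*n**2 (R(n) = (n**2 + n**2) + 0 = 2*n**2 + 0 = 2*n**2)
r(S, y) = S + 288*S**2 (r(S, y) = S + 2*(-4*S*3)**2 = S + 2*(-12*S)**2 = S + 2*(144*S**2) = S + 288*S**2)
(b(13, 8) + (r(l(5), 9) - 1*63))**2 = (5 + (5*(1 + 288*5) - 1*63))**2 = (5 + (5*(1 + 1440) - 63))**2 = (5 + (5*1441 - 63))**2 = (5 + (7205 - 63))**2 = (5 + 7142)**2 = 7147**2 = 51079609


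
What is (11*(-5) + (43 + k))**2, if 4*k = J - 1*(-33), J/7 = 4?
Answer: 169/16 ≈ 10.563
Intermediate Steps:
J = 28 (J = 7*4 = 28)
k = 61/4 (k = (28 - 1*(-33))/4 = (28 + 33)/4 = (1/4)*61 = 61/4 ≈ 15.250)
(11*(-5) + (43 + k))**2 = (11*(-5) + (43 + 61/4))**2 = (-55 + 233/4)**2 = (13/4)**2 = 169/16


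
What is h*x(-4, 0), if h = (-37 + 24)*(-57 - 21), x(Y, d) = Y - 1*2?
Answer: -6084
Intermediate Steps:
x(Y, d) = -2 + Y (x(Y, d) = Y - 2 = -2 + Y)
h = 1014 (h = -13*(-78) = 1014)
h*x(-4, 0) = 1014*(-2 - 4) = 1014*(-6) = -6084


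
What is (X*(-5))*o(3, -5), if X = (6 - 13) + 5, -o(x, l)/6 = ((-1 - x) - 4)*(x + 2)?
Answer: 2400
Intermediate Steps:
o(x, l) = -6*(-5 - x)*(2 + x) (o(x, l) = -6*((-1 - x) - 4)*(x + 2) = -6*(-5 - x)*(2 + x))
X = -2 (X = -7 + 5 = -2)
(X*(-5))*o(3, -5) = (-2*(-5))*(60 + 6*3**2 + 42*3) = 10*(60 + 6*9 + 126) = 10*(60 + 54 + 126) = 10*240 = 2400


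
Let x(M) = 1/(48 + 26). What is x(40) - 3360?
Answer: -248639/74 ≈ -3360.0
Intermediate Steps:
x(M) = 1/74
x(40) - 3360 = 1/74 - 3360 = -248639/74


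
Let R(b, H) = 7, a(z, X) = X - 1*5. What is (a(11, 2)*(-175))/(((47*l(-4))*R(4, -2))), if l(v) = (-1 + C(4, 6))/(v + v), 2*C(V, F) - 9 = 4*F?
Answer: -1200/1457 ≈ -0.82361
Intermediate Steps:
a(z, X) = -5 + X (a(z, X) = X - 5 = -5 + X)
C(V, F) = 9/2 + 2*F (C(V, F) = 9/2 + (4*F)/2 = 9/2 + 2*F)
l(v) = 31/(4*v) (l(v) = (-1 + (9/2 + 2*6))/(v + v) = (-1 + (9/2 + 12))/((2*v)) = (-1 + 33/2)*(1/(2*v)) = 31*(1/(2*v))/2 = 31/(4*v))
(a(11, 2)*(-175))/(((47*l(-4))*R(4, -2))) = ((-5 + 2)*(-175))/(((47*((31/4)/(-4)))*7)) = (-3*(-175))/(((47*((31/4)*(-¼)))*7)) = 525/(((47*(-31/16))*7)) = 525/((-1457/16*7)) = 525/(-10199/16) = 525*(-16/10199) = -1200/1457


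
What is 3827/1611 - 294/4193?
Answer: 2224711/964989 ≈ 2.3054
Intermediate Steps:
3827/1611 - 294/4193 = 3827*(1/1611) - 294*1/4193 = 3827/1611 - 42/599 = 2224711/964989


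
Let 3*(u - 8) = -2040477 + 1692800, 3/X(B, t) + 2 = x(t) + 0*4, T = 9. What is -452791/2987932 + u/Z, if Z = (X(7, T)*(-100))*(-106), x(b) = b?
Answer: -1828635231643/71262178200 ≈ -25.661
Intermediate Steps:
X(B, t) = 3/(-2 + t) (X(B, t) = 3/(-2 + (t + 0*4)) = 3/(-2 + (t + 0)) = 3/(-2 + t))
u = -347653/3 (u = 8 + (-2040477 + 1692800)/3 = 8 + (1/3)*(-347677) = 8 - 347677/3 = -347653/3 ≈ -1.1588e+5)
Z = 31800/7 (Z = ((3/(-2 + 9))*(-100))*(-106) = ((3/7)*(-100))*(-106) = -300/7*(-106) = 31800/7 ≈ 4542.9)
-452791/2987932 + u/Z = -452791/2987932 - 347653/(3*31800/7) = -452791*1/2987932 - 347653/3*7/31800 = -452791/2987932 - 2433571/95400 = -1828635231643/71262178200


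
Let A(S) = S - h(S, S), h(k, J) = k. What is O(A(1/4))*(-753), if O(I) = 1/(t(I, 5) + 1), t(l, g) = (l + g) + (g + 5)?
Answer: -753/16 ≈ -47.063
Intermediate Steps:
t(l, g) = 5 + l + 2*g (t(l, g) = (g + l) + (5 + g) = 5 + l + 2*g)
A(S) = 0 (A(S) = S - S = 0)
O(I) = 1/(16 + I) (O(I) = 1/((5 + I + 2*5) + 1) = 1/((5 + I + 10) + 1) = 1/((15 + I) + 1) = 1/(16 + I))
O(A(1/4))*(-753) = -753/(16 + 0) = -753/16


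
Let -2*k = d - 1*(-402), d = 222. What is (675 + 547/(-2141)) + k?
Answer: 776636/2141 ≈ 362.74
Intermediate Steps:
k = -312 (k = -(222 - 1*(-402))/2 = -(222 + 402)/2 = -1/2*624 = -312)
(675 + 547/(-2141)) + k = (675 + 547/(-2141)) - 312 = (675 + 547*(-1/2141)) - 312 = (675 - 547/2141) - 312 = 1444628/2141 - 312 = 776636/2141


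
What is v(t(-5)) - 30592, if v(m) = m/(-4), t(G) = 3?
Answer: -122371/4 ≈ -30593.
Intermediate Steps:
v(m) = -m/4 (v(m) = m*(-1/4) = -m/4)
v(t(-5)) - 30592 = -1/4*3 - 30592 = -3/4 - 30592 = -122371/4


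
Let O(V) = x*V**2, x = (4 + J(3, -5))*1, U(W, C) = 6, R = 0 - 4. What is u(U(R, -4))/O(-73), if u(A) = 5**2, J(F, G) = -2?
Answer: 25/10658 ≈ 0.0023457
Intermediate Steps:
R = -4
u(A) = 25
x = 2 (x = (4 - 2)*1 = 2*1 = 2)
O(V) = 2*V**2
u(U(R, -4))/O(-73) = 25/((2*(-73)**2)) = 25/((2*5329)) = 25/10658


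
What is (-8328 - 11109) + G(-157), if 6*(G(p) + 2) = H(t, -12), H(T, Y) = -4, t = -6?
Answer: -58319/3 ≈ -19440.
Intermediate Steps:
G(p) = -8/3 (G(p) = -2 + (1/6)*(-4) = -2 - 2/3 = -8/3)
(-8328 - 11109) + G(-157) = (-8328 - 11109) - 8/3 = -19437 - 8/3 = -58319/3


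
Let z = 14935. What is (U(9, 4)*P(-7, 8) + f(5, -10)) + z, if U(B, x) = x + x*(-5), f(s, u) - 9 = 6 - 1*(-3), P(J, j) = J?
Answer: 15065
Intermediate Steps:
f(s, u) = 18 (f(s, u) = 9 + (6 - 1*(-3)) = 9 + (6 + 3) = 9 + 9 = 18)
U(B, x) = -4*x (U(B, x) = x - 5*x = -4*x)
(U(9, 4)*P(-7, 8) + f(5, -10)) + z = (-4*4*(-7) + 18) + 14935 = (-16*(-7) + 18) + 14935 = (112 + 18) + 14935 = 130 + 14935 = 15065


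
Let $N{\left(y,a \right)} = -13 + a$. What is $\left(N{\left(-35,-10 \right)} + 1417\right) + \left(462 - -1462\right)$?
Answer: $3318$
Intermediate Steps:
$\left(N{\left(-35,-10 \right)} + 1417\right) + \left(462 - -1462\right) = \left(\left(-13 - 10\right) + 1417\right) + \left(462 - -1462\right) = \left(-23 + 1417\right) + \left(462 + 1462\right) = 1394 + 1924 = 3318$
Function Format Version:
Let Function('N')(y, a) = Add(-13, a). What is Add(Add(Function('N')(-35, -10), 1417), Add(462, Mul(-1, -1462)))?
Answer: 3318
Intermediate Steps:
Add(Add(Function('N')(-35, -10), 1417), Add(462, Mul(-1, -1462))) = Add(Add(Add(-13, -10), 1417), Add(462, Mul(-1, -1462))) = Add(Add(-23, 1417), Add(462, 1462)) = Add(1394, 1924) = 3318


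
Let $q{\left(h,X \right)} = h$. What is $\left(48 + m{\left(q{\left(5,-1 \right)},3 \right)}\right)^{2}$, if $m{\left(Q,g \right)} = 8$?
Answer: $3136$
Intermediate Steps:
$\left(48 + m{\left(q{\left(5,-1 \right)},3 \right)}\right)^{2} = \left(48 + 8\right)^{2} = 56^{2} = 3136$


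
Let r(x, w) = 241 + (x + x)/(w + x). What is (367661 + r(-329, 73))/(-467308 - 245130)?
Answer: -47091785/91192064 ≈ -0.51640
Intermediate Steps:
r(x, w) = 241 + 2*x/(w + x) (r(x, w) = 241 + (2*x)/(w + x) = 241 + 2*x/(w + x))
(367661 + r(-329, 73))/(-467308 - 245130) = (367661 + (241*73 + 243*(-329))/(73 - 329))/(-467308 - 245130) = (367661 + (17593 - 79947)/(-256))/(-712438) = (367661 - 1/256*(-62354))*(-1/712438) = (367661 + 31177/128)*(-1/712438) = (47091785/128)*(-1/712438) = -47091785/91192064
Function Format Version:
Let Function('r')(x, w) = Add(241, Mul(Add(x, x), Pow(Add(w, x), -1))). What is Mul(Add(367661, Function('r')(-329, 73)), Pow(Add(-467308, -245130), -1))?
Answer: Rational(-47091785, 91192064) ≈ -0.51640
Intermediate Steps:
Function('r')(x, w) = Add(241, Mul(2, x, Pow(Add(w, x), -1))) (Function('r')(x, w) = Add(241, Mul(Mul(2, x), Pow(Add(w, x), -1))) = Add(241, Mul(2, x, Pow(Add(w, x), -1))))
Mul(Add(367661, Function('r')(-329, 73)), Pow(Add(-467308, -245130), -1)) = Mul(Add(367661, Mul(Pow(Add(73, -329), -1), Add(Mul(241, 73), Mul(243, -329)))), Pow(Add(-467308, -245130), -1)) = Mul(Add(367661, Mul(Pow(-256, -1), Add(17593, -79947))), Pow(-712438, -1)) = Mul(Add(367661, Mul(Rational(-1, 256), -62354)), Rational(-1, 712438)) = Mul(Add(367661, Rational(31177, 128)), Rational(-1, 712438)) = Mul(Rational(47091785, 128), Rational(-1, 712438)) = Rational(-47091785, 91192064)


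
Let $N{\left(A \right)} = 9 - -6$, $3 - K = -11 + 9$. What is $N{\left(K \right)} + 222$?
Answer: $237$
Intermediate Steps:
$K = 5$ ($K = 3 - \left(-11 + 9\right) = 3 - -2 = 3 + 2 = 5$)
$N{\left(A \right)} = 15$ ($N{\left(A \right)} = 9 + 6 = 15$)
$N{\left(K \right)} + 222 = 15 + 222 = 237$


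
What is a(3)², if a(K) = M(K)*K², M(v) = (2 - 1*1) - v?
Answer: 324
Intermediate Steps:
M(v) = 1 - v (M(v) = (2 - 1) - v = 1 - v)
a(K) = K²*(1 - K) (a(K) = (1 - K)*K² = K²*(1 - K))
a(3)² = (3²*(1 - 1*3))² = (9*(1 - 3))² = (9*(-2))² = (-18)² = 324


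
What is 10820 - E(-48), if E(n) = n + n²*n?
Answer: 121460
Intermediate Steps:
E(n) = n + n³
10820 - E(-48) = 10820 - (-48 + (-48)³) = 10820 - (-48 - 110592) = 10820 - 1*(-110640) = 10820 + 110640 = 121460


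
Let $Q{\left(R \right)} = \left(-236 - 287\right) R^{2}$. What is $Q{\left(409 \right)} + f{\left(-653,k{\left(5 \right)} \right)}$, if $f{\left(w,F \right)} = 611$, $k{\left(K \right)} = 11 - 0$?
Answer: $-87487352$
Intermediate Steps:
$k{\left(K \right)} = 11$ ($k{\left(K \right)} = 11 + 0 = 11$)
$Q{\left(R \right)} = - 523 R^{2}$
$Q{\left(409 \right)} + f{\left(-653,k{\left(5 \right)} \right)} = - 523 \cdot 409^{2} + 611 = \left(-523\right) 167281 + 611 = -87487963 + 611 = -87487352$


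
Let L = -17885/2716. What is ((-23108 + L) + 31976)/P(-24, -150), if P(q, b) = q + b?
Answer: -3438229/67512 ≈ -50.928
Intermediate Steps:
L = -2555/388 (L = -17885*1/2716 = -2555/388 ≈ -6.5851)
P(q, b) = b + q
((-23108 + L) + 31976)/P(-24, -150) = ((-23108 - 2555/388) + 31976)/(-150 - 24) = (-8968459/388 + 31976)/(-174) = (3438229/388)*(-1/174) = -3438229/67512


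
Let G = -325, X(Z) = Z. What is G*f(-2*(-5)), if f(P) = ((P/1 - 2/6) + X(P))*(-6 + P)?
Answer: -76700/3 ≈ -25567.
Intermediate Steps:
f(P) = (-6 + P)*(-1/3 + 2*P) (f(P) = ((P/1 - 2/6) + P)*(-6 + P) = ((P*1 - 2*1/6) + P)*(-6 + P) = ((P - 1/3) + P)*(-6 + P) = ((-1/3 + P) + P)*(-6 + P) = (-1/3 + 2*P)*(-6 + P) = (-6 + P)*(-1/3 + 2*P))
G*f(-2*(-5)) = -325*(2 + 2*(-2*(-5))**2 - (-74)*(-5)/3) = -325*(2 + 2*10**2 - 37/3*10) = -325*(2 + 2*100 - 370/3) = -325*(2 + 200 - 370/3) = -325*236/3 = -76700/3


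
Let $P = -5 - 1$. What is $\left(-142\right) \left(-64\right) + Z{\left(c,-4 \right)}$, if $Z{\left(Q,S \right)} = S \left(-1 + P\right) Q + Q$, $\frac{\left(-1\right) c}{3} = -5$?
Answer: $9523$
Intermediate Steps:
$c = 15$ ($c = \left(-3\right) \left(-5\right) = 15$)
$P = -6$
$Z{\left(Q,S \right)} = Q - 7 Q S$ ($Z{\left(Q,S \right)} = S \left(-1 - 6\right) Q + Q = S \left(-7\right) Q + Q = - 7 S Q + Q = - 7 Q S + Q = Q - 7 Q S$)
$\left(-142\right) \left(-64\right) + Z{\left(c,-4 \right)} = \left(-142\right) \left(-64\right) + 15 \left(1 - -28\right) = 9088 + 15 \left(1 + 28\right) = 9088 + 15 \cdot 29 = 9088 + 435 = 9523$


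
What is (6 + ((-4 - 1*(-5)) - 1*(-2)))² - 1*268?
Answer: -187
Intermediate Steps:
(6 + ((-4 - 1*(-5)) - 1*(-2)))² - 1*268 = (6 + ((-4 + 5) + 2))² - 268 = (6 + (1 + 2))² - 268 = (6 + 3)² - 268 = 9² - 268 = 81 - 268 = -187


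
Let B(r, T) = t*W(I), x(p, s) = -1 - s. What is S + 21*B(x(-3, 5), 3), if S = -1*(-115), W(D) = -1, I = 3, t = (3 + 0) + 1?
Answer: 31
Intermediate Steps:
t = 4 (t = 3 + 1 = 4)
S = 115
B(r, T) = -4 (B(r, T) = 4*(-1) = -4)
S + 21*B(x(-3, 5), 3) = 115 + 21*(-4) = 115 - 84 = 31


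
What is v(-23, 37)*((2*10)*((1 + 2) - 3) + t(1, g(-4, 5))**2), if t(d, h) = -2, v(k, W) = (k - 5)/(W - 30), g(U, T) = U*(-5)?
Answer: -16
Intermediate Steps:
g(U, T) = -5*U
v(k, W) = (-5 + k)/(-30 + W)
v(-23, 37)*((2*10)*((1 + 2) - 3) + t(1, g(-4, 5))**2) = ((-5 - 23)/(-30 + 37))*((2*10)*((1 + 2) - 3) + (-2)**2) = (-28/7)*(20*(3 - 3) + 4) = ((1/7)*(-28))*(20*0 + 4) = -4*(0 + 4) = -4*4 = -16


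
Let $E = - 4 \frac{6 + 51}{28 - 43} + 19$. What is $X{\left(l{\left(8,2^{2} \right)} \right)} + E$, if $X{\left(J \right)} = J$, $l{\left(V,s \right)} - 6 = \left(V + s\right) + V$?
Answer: $\frac{301}{5} \approx 60.2$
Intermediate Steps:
$l{\left(V,s \right)} = 6 + s + 2 V$ ($l{\left(V,s \right)} = 6 + \left(\left(V + s\right) + V\right) = 6 + \left(s + 2 V\right) = 6 + s + 2 V$)
$E = \frac{171}{5}$ ($E = - 4 \frac{57}{-15} + 19 = - 4 \cdot 57 \left(- \frac{1}{15}\right) + 19 = \left(-4\right) \left(- \frac{19}{5}\right) + 19 = \frac{76}{5} + 19 = \frac{171}{5} \approx 34.2$)
$X{\left(l{\left(8,2^{2} \right)} \right)} + E = \left(6 + 2^{2} + 2 \cdot 8\right) + \frac{171}{5} = \left(6 + 4 + 16\right) + \frac{171}{5} = 26 + \frac{171}{5} = \frac{301}{5}$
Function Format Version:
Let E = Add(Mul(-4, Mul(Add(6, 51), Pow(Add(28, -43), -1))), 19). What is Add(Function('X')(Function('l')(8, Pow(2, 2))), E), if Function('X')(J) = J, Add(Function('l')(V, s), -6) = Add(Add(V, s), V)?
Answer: Rational(301, 5) ≈ 60.200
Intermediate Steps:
Function('l')(V, s) = Add(6, s, Mul(2, V)) (Function('l')(V, s) = Add(6, Add(Add(V, s), V)) = Add(6, Add(s, Mul(2, V))) = Add(6, s, Mul(2, V)))
E = Rational(171, 5) (E = Add(Mul(-4, Mul(57, Pow(-15, -1))), 19) = Add(Mul(-4, Mul(57, Rational(-1, 15))), 19) = Add(Mul(-4, Rational(-19, 5)), 19) = Add(Rational(76, 5), 19) = Rational(171, 5) ≈ 34.200)
Add(Function('X')(Function('l')(8, Pow(2, 2))), E) = Add(Add(6, Pow(2, 2), Mul(2, 8)), Rational(171, 5)) = Add(Add(6, 4, 16), Rational(171, 5)) = Add(26, Rational(171, 5)) = Rational(301, 5)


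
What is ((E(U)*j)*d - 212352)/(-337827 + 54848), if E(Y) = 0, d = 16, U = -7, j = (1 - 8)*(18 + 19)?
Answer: 212352/282979 ≈ 0.75042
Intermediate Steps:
j = -259 (j = -7*37 = -259)
((E(U)*j)*d - 212352)/(-337827 + 54848) = ((0*(-259))*16 - 212352)/(-337827 + 54848) = (0*16 - 212352)/(-282979) = (0 - 212352)*(-1/282979) = -212352*(-1/282979) = 212352/282979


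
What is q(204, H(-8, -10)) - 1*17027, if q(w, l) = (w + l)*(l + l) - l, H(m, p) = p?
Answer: -20897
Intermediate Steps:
q(w, l) = -l + 2*l*(l + w) (q(w, l) = (l + w)*(2*l) - l = 2*l*(l + w) - l = -l + 2*l*(l + w))
q(204, H(-8, -10)) - 1*17027 = -10*(-1 + 2*(-10) + 2*204) - 1*17027 = -10*(-1 - 20 + 408) - 17027 = -10*387 - 17027 = -3870 - 17027 = -20897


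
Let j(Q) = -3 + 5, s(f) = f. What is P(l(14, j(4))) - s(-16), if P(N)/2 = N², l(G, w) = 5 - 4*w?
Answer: 34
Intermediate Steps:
j(Q) = 2
P(N) = 2*N²
P(l(14, j(4))) - s(-16) = 2*(5 - 4*2)² - 1*(-16) = 2*(5 - 8)² + 16 = 2*(-3)² + 16 = 2*9 + 16 = 18 + 16 = 34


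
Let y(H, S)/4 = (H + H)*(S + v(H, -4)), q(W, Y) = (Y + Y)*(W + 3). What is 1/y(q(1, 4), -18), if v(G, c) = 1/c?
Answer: -1/4672 ≈ -0.00021404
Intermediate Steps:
q(W, Y) = 2*Y*(3 + W) (q(W, Y) = (2*Y)*(3 + W) = 2*Y*(3 + W))
y(H, S) = 8*H*(-¼ + S) (y(H, S) = 4*((H + H)*(S + 1/(-4))) = 4*((2*H)*(S - ¼)) = 4*((2*H)*(-¼ + S)) = 4*(2*H*(-¼ + S)) = 8*H*(-¼ + S))
1/y(q(1, 4), -18) = 1/(2*(2*4*(3 + 1))*(-1 + 4*(-18))) = 1/(2*(2*4*4)*(-1 - 72)) = 1/(2*32*(-73)) = 1/(-4672) = -1/4672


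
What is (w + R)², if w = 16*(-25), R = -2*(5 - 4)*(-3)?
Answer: 155236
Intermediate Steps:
R = 6 (R = -2*1*(-3) = -2*(-3) = 6)
w = -400
(w + R)² = (-400 + 6)² = (-394)² = 155236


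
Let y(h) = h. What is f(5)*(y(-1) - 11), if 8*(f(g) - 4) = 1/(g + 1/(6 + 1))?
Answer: -1159/24 ≈ -48.292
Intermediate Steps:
f(g) = 4 + 1/(8*(⅐ + g)) (f(g) = 4 + 1/(8*(g + 1/(6 + 1))) = 4 + 1/(8*(g + 1/7)) = 4 + 1/(8*(g + ⅐)) = 4 + 1/(8*(⅐ + g)))
f(5)*(y(-1) - 11) = ((39 + 224*5)/(8*(1 + 7*5)))*(-1 - 11) = ((39 + 1120)/(8*(1 + 35)))*(-12) = ((⅛)*1159/36)*(-12) = ((⅛)*(1/36)*1159)*(-12) = (1159/288)*(-12) = -1159/24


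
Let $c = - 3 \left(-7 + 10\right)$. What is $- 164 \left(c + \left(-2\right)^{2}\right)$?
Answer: $820$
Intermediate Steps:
$c = -9$ ($c = \left(-3\right) 3 = -9$)
$- 164 \left(c + \left(-2\right)^{2}\right) = - 164 \left(-9 + \left(-2\right)^{2}\right) = - 164 \left(-9 + 4\right) = \left(-164\right) \left(-5\right) = 820$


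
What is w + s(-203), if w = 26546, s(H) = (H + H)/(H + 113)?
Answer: 1194773/45 ≈ 26551.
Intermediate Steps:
s(H) = 2*H/(113 + H) (s(H) = (2*H)/(113 + H) = 2*H/(113 + H))
w + s(-203) = 26546 + 2*(-203)/(113 - 203) = 26546 + 2*(-203)/(-90) = 26546 + 2*(-203)*(-1/90) = 26546 + 203/45 = 1194773/45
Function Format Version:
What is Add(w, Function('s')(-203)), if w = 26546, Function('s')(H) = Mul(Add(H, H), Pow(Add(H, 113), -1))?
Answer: Rational(1194773, 45) ≈ 26551.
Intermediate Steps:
Function('s')(H) = Mul(2, H, Pow(Add(113, H), -1)) (Function('s')(H) = Mul(Mul(2, H), Pow(Add(113, H), -1)) = Mul(2, H, Pow(Add(113, H), -1)))
Add(w, Function('s')(-203)) = Add(26546, Mul(2, -203, Pow(Add(113, -203), -1))) = Add(26546, Mul(2, -203, Pow(-90, -1))) = Add(26546, Mul(2, -203, Rational(-1, 90))) = Add(26546, Rational(203, 45)) = Rational(1194773, 45)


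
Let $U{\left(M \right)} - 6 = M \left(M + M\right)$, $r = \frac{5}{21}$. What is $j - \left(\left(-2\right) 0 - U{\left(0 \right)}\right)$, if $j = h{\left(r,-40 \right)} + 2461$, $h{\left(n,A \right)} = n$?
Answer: $\frac{51812}{21} \approx 2467.2$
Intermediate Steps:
$r = \frac{5}{21}$ ($r = 5 \cdot \frac{1}{21} = \frac{5}{21} \approx 0.2381$)
$U{\left(M \right)} = 6 + 2 M^{2}$ ($U{\left(M \right)} = 6 + M \left(M + M\right) = 6 + M 2 M = 6 + 2 M^{2}$)
$j = \frac{51686}{21}$ ($j = \frac{5}{21} + 2461 = \frac{51686}{21} \approx 2461.2$)
$j - \left(\left(-2\right) 0 - U{\left(0 \right)}\right) = \frac{51686}{21} - \left(\left(-2\right) 0 - \left(6 + 2 \cdot 0^{2}\right)\right) = \frac{51686}{21} - \left(0 - \left(6 + 2 \cdot 0\right)\right) = \frac{51686}{21} - \left(0 - \left(6 + 0\right)\right) = \frac{51686}{21} - \left(0 - 6\right) = \frac{51686}{21} - -6 = \frac{51686}{21} + 6 = \frac{51812}{21}$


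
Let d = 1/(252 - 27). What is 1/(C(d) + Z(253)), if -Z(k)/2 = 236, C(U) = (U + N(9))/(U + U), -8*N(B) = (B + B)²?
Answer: -4/20111 ≈ -0.00019890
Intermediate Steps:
N(B) = -B²/2 (N(B) = -(B + B)²/8 = -4*B²/8 = -B²/2)
d = 1/225 ≈ 0.0044444
C(U) = (-81/2 + U)/(2*U) (C(U) = (U - ½*9²)/(U + U) = (U - ½*81)/((2*U)) = (U - 81/2)*(1/(2*U)) = (-81/2 + U)*(1/(2*U)) = (-81/2 + U)/(2*U))
Z(k) = -472 (Z(k) = -2*236 = -472)
1/(C(d) + Z(253)) = 1/((-81 + 2*(1/225))/(4*(1/225)) - 472) = 1/((¼)*225*(-81 + 2/225) - 472) = 1/((¼)*225*(-18223/225) - 472) = 1/(-18223/4 - 472) = 1/(-20111/4) = -4/20111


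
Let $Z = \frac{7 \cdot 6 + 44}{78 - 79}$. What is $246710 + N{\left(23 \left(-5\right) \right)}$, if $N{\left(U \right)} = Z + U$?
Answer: $246509$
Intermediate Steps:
$Z = -86$ ($Z = \frac{42 + 44}{-1} = 86 \left(-1\right) = -86$)
$N{\left(U \right)} = -86 + U$
$246710 + N{\left(23 \left(-5\right) \right)} = 246710 + \left(-86 + 23 \left(-5\right)\right) = 246710 - 201 = 246509$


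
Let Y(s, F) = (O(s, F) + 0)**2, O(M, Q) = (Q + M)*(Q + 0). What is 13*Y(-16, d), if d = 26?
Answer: 878800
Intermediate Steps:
O(M, Q) = Q*(M + Q) (O(M, Q) = (M + Q)*Q = Q*(M + Q))
Y(s, F) = F**2*(F + s)**2 (Y(s, F) = (F*(s + F) + 0)**2 = (F*(F + s) + 0)**2 = (F*(F + s))**2 = F**2*(F + s)**2)
13*Y(-16, d) = 13*(26**2*(26 - 16)**2) = 13*(676*10**2) = 13*(676*100) = 13*67600 = 878800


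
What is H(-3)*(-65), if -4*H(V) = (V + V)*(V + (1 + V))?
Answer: 975/2 ≈ 487.50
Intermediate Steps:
H(V) = -V*(1 + 2*V)/2 (H(V) = -(V + V)*(V + (1 + V))/4 = -2*V*(1 + 2*V)/4 = -V*(1 + 2*V)/2)
H(-3)*(-65) = -1*(-3)*(½ - 3)*(-65) = -1*(-3)*(-5/2)*(-65) = -15/2*(-65) = 975/2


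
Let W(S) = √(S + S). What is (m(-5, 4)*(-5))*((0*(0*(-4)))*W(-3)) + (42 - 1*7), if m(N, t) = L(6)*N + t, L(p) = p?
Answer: 35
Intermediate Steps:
m(N, t) = t + 6*N (m(N, t) = 6*N + t = t + 6*N)
W(S) = √2*√S (W(S) = √(2*S) = √2*√S)
(m(-5, 4)*(-5))*((0*(0*(-4)))*W(-3)) + (42 - 1*7) = ((4 + 6*(-5))*(-5))*((0*(0*(-4)))*(√2*√(-3))) + (42 - 1*7) = ((4 - 30)*(-5))*((0*0)*(√2*(I*√3))) + (42 - 7) = (-26*(-5))*(0*(I*√6)) + 35 = 130*0 + 35 = 0 + 35 = 35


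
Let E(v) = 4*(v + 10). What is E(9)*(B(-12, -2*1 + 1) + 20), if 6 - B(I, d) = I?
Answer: 2888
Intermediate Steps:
B(I, d) = 6 - I
E(v) = 40 + 4*v (E(v) = 4*(10 + v) = 40 + 4*v)
E(9)*(B(-12, -2*1 + 1) + 20) = (40 + 4*9)*((6 - 1*(-12)) + 20) = (40 + 36)*((6 + 12) + 20) = 76*(18 + 20) = 76*38 = 2888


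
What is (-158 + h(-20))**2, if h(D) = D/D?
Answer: 24649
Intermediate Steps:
h(D) = 1
(-158 + h(-20))**2 = (-158 + 1)**2 = (-157)**2 = 24649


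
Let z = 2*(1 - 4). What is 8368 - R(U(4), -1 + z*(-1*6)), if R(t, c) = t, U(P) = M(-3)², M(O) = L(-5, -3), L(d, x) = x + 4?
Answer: 8367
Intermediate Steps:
L(d, x) = 4 + x
M(O) = 1 (M(O) = 4 - 3 = 1)
z = -6 (z = 2*(-3) = -6)
U(P) = 1 (U(P) = 1² = 1)
8368 - R(U(4), -1 + z*(-1*6)) = 8368 - 1*1 = 8368 - 1 = 8367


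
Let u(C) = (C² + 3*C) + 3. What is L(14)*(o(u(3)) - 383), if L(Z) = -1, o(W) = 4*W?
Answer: 299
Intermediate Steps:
u(C) = 3 + C² + 3*C
L(14)*(o(u(3)) - 383) = -(4*(3 + 3² + 3*3) - 383) = -(4*(3 + 9 + 9) - 383) = -(4*21 - 383) = -(84 - 383) = -1*(-299) = 299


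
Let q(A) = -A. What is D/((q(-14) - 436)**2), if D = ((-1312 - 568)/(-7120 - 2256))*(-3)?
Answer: -705/208714448 ≈ -3.3778e-6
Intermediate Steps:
D = -705/1172 (D = -1880/(-9376)*(-3) = -1880*(-1/9376)*(-3) = (235/1172)*(-3) = -705/1172 ≈ -0.60154)
D/((q(-14) - 436)**2) = -705/(1172*(-1*(-14) - 436)**2) = -705/(1172*(14 - 436)**2) = -705/(1172*((-422)**2)) = -705/1172/178084 = -705/1172*1/178084 = -705/208714448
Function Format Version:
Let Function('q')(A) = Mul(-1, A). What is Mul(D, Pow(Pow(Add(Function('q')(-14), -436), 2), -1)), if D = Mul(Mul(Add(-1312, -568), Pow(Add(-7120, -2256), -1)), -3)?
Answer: Rational(-705, 208714448) ≈ -3.3778e-6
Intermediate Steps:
D = Rational(-705, 1172) (D = Mul(Mul(-1880, Pow(-9376, -1)), -3) = Mul(Mul(-1880, Rational(-1, 9376)), -3) = Mul(Rational(235, 1172), -3) = Rational(-705, 1172) ≈ -0.60154)
Mul(D, Pow(Pow(Add(Function('q')(-14), -436), 2), -1)) = Mul(Rational(-705, 1172), Pow(Pow(Add(Mul(-1, -14), -436), 2), -1)) = Mul(Rational(-705, 1172), Pow(Pow(Add(14, -436), 2), -1)) = Mul(Rational(-705, 1172), Pow(Pow(-422, 2), -1)) = Mul(Rational(-705, 1172), Pow(178084, -1)) = Mul(Rational(-705, 1172), Rational(1, 178084)) = Rational(-705, 208714448)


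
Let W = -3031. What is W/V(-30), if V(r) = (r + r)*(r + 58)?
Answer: 433/240 ≈ 1.8042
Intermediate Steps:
V(r) = 2*r*(58 + r) (V(r) = (2*r)*(58 + r) = 2*r*(58 + r))
W/V(-30) = -3031*(-1/(60*(58 - 30))) = -3031/(2*(-30)*28) = -3031/(-1680) = -3031*(-1/1680) = 433/240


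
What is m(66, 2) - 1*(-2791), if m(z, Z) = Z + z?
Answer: 2859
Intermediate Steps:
m(66, 2) - 1*(-2791) = (2 + 66) - 1*(-2791) = 68 + 2791 = 2859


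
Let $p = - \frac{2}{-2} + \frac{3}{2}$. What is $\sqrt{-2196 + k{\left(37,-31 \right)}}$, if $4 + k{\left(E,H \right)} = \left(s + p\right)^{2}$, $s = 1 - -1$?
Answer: $\frac{i \sqrt{8719}}{2} \approx 46.688 i$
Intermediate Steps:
$p = \frac{5}{2}$ ($p = \left(-2\right) \left(- \frac{1}{2}\right) + 3 \cdot \frac{1}{2} = 1 + \frac{3}{2} = \frac{5}{2} \approx 2.5$)
$s = 2$ ($s = 1 + 1 = 2$)
$k{\left(E,H \right)} = \frac{65}{4}$ ($k{\left(E,H \right)} = -4 + \left(2 + \frac{5}{2}\right)^{2} = -4 + \left(\frac{9}{2}\right)^{2} = -4 + \frac{81}{4} = \frac{65}{4}$)
$\sqrt{-2196 + k{\left(37,-31 \right)}} = \sqrt{-2196 + \frac{65}{4}} = \sqrt{- \frac{8719}{4}} = \frac{i \sqrt{8719}}{2}$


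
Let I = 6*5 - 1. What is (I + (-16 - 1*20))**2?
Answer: 49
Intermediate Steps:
I = 29 (I = 30 - 1 = 29)
(I + (-16 - 1*20))**2 = (29 + (-16 - 1*20))**2 = (29 + (-16 - 20))**2 = (29 - 36)**2 = (-7)**2 = 49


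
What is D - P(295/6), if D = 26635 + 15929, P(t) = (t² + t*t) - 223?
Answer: 683141/18 ≈ 37952.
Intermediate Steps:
P(t) = -223 + 2*t² (P(t) = (t² + t²) - 223 = 2*t² - 223 = -223 + 2*t²)
D = 42564
D - P(295/6) = 42564 - (-223 + 2*(295/6)²) = 42564 - (-223 + 2*(87025/36)) = 42564 - (-223 + 87025/18) = 42564 - 1*83011/18 = 42564 - 83011/18 = 683141/18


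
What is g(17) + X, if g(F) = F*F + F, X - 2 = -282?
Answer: 26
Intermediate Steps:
X = -280 (X = 2 - 282 = -280)
g(F) = F + F**2 (g(F) = F**2 + F = F + F**2)
g(17) + X = 17*(1 + 17) - 280 = 17*18 - 280 = 306 - 280 = 26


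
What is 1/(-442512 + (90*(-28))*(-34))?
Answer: -1/356832 ≈ -2.8024e-6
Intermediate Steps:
1/(-442512 + (90*(-28))*(-34)) = 1/(-442512 - 2520*(-34)) = 1/(-442512 + 85680) = 1/(-356832) = -1/356832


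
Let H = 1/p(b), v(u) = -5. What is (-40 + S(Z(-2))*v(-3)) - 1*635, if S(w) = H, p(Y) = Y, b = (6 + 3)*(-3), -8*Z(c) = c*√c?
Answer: -18220/27 ≈ -674.81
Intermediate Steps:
Z(c) = -c^(3/2)/8 (Z(c) = -c*√c/8 = -c^(3/2)/8)
b = -27 (b = 9*(-3) = -27)
H = -1/27 (H = 1/(-27) = -1/27 ≈ -0.037037)
S(w) = -1/27
(-40 + S(Z(-2))*v(-3)) - 1*635 = (-40 - 1/27*(-5)) - 1*635 = (-40 + 5/27) - 635 = -1075/27 - 635 = -18220/27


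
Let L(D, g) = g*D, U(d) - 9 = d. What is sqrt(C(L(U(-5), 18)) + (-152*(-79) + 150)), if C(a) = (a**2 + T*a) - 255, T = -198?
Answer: sqrt(2831) ≈ 53.207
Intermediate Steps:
U(d) = 9 + d
L(D, g) = D*g
C(a) = -255 + a**2 - 198*a (C(a) = (a**2 - 198*a) - 255 = -255 + a**2 - 198*a)
sqrt(C(L(U(-5), 18)) + (-152*(-79) + 150)) = sqrt((-255 + ((9 - 5)*18)**2 - 198*(9 - 5)*18) + (-152*(-79) + 150)) = sqrt((-255 + (4*18)**2 - 792*18) + (12008 + 150)) = sqrt((-255 + 72**2 - 198*72) + 12158) = sqrt((-255 + 5184 - 14256) + 12158) = sqrt(-9327 + 12158) = sqrt(2831)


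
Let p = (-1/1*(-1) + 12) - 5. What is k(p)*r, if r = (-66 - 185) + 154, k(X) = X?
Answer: -776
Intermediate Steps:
p = 8 (p = (-1*1*(-1) + 12) - 5 = (-1*(-1) + 12) - 5 = (1 + 12) - 5 = 13 - 5 = 8)
r = -97 (r = -251 + 154 = -97)
k(p)*r = 8*(-97) = -776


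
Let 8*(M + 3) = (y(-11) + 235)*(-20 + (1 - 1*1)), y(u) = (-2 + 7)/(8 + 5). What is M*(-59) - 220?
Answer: 450791/13 ≈ 34676.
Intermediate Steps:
y(u) = 5/13
M = -7689/13 (M = -3 + ((5/13 + 235)*(-20 + (1 - 1*1)))/8 = -3 + (3060*(-20 + (1 - 1))/13)/8 = -3 + (3060*(-20 + 0)/13)/8 = -3 + ((3060/13)*(-20))/8 = -3 + (⅛)*(-61200/13) = -3 - 7650/13 = -7689/13 ≈ -591.46)
M*(-59) - 220 = -7689/13*(-59) - 220 = 453651/13 - 220 = 450791/13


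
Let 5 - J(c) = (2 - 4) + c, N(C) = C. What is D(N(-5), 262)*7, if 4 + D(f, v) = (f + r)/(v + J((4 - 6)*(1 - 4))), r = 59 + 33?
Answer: -6755/263 ≈ -25.684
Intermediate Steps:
r = 92
J(c) = 7 - c (J(c) = 5 - ((2 - 4) + c) = 5 - (-2 + c) = 5 + (2 - c) = 7 - c)
D(f, v) = -4 + (92 + f)/(1 + v) (D(f, v) = -4 + (f + 92)/(v + (7 - (4 - 6)*(1 - 4))) = -4 + (92 + f)/(v + (7 - (-2)*(-3))) = -4 + (92 + f)/(v + (7 - 1*6)) = -4 + (92 + f)/(v + (7 - 6)) = -4 + (92 + f)/(v + 1) = -4 + (92 + f)/(1 + v))
D(N(-5), 262)*7 = ((88 - 5 - 4*262)/(1 + 262))*7 = ((88 - 5 - 1048)/263)*7 = ((1/263)*(-965))*7 = -965/263*7 = -6755/263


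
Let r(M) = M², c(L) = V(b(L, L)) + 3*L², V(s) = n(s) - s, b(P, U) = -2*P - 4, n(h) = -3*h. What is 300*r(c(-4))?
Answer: 307200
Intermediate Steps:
b(P, U) = -4 - 2*P
V(s) = -4*s (V(s) = -3*s - s = -4*s)
c(L) = 16 + 3*L² + 8*L (c(L) = -4*(-4 - 2*L) + 3*L² = (16 + 8*L) + 3*L² = 16 + 3*L² + 8*L)
300*r(c(-4)) = 300*(16 + 3*(-4)² + 8*(-4))² = 300*(16 + 3*16 - 32)² = 300*(16 + 48 - 32)² = 300*32² = 300*1024 = 307200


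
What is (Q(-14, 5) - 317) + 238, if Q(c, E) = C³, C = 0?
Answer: -79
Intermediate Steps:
Q(c, E) = 0 (Q(c, E) = 0³ = 0)
(Q(-14, 5) - 317) + 238 = (0 - 317) + 238 = -317 + 238 = -79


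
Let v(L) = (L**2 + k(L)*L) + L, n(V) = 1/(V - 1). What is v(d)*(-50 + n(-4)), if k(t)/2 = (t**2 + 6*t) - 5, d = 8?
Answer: -447784/5 ≈ -89557.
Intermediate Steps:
n(V) = 1/(-1 + V)
k(t) = -10 + 2*t**2 + 12*t (k(t) = 2*((t**2 + 6*t) - 5) = 2*(-5 + t**2 + 6*t) = -10 + 2*t**2 + 12*t)
v(L) = L + L**2 + L*(-10 + 2*L**2 + 12*L) (v(L) = (L**2 + (-10 + 2*L**2 + 12*L)*L) + L = (L**2 + L*(-10 + 2*L**2 + 12*L)) + L = L + L**2 + L*(-10 + 2*L**2 + 12*L))
v(d)*(-50 + n(-4)) = (8*(-9 + 2*8**2 + 13*8))*(-50 + 1/(-1 - 4)) = (8*(-9 + 2*64 + 104))*(-50 + 1/(-5)) = (8*(-9 + 128 + 104))*(-50 - 1/5) = (8*223)*(-251/5) = 1784*(-251/5) = -447784/5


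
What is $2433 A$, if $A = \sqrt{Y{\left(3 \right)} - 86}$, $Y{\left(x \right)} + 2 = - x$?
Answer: $2433 i \sqrt{91} \approx 23209.0 i$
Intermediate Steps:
$Y{\left(x \right)} = -2 - x$
$A = i \sqrt{91}$ ($A = \sqrt{\left(-2 - 3\right) - 86} = \sqrt{-5 - 86} = \sqrt{-91} = i \sqrt{91} \approx 9.5394 i$)
$2433 A = 2433 i \sqrt{91}$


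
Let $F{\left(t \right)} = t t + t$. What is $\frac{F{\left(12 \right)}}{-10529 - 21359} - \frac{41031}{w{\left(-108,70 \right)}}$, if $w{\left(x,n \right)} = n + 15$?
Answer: $- \frac{327102447}{677620} \approx -482.72$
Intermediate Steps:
$F{\left(t \right)} = t + t^{2}$ ($F{\left(t \right)} = t^{2} + t = t + t^{2}$)
$w{\left(x,n \right)} = 15 + n$
$\frac{F{\left(12 \right)}}{-10529 - 21359} - \frac{41031}{w{\left(-108,70 \right)}} = \frac{12 \left(1 + 12\right)}{-10529 - 21359} - \frac{41031}{15 + 70} = \frac{12 \cdot 13}{-10529 - 21359} - \frac{41031}{85} = \frac{156}{-31888} - \frac{41031}{85} = 156 \left(- \frac{1}{31888}\right) - \frac{41031}{85} = - \frac{39}{7972} - \frac{41031}{85} = - \frac{327102447}{677620}$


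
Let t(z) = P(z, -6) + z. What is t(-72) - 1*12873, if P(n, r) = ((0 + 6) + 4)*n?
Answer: -13665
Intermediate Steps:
P(n, r) = 10*n (P(n, r) = (6 + 4)*n = 10*n)
t(z) = 11*z (t(z) = 10*z + z = 11*z)
t(-72) - 1*12873 = 11*(-72) - 1*12873 = -792 - 12873 = -13665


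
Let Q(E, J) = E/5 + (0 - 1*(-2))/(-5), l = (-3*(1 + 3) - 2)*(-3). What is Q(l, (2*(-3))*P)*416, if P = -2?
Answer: 3328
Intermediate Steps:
l = 42 (l = (-3*4 - 2)*(-3) = (-12 - 2)*(-3) = -14*(-3) = 42)
Q(E, J) = -⅖ + E/5 (Q(E, J) = E*(⅕) + (0 + 2)*(-⅕) = E/5 + 2*(-⅕) = E/5 - ⅖ = -⅖ + E/5)
Q(l, (2*(-3))*P)*416 = (-⅖ + (⅕)*42)*416 = (-⅖ + 42/5)*416 = 8*416 = 3328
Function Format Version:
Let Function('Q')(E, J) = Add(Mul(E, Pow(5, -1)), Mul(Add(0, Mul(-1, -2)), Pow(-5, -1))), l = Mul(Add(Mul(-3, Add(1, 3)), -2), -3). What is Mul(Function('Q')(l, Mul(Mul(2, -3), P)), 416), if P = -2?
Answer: 3328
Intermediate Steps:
l = 42 (l = Mul(Add(Mul(-3, 4), -2), -3) = Mul(Add(-12, -2), -3) = Mul(-14, -3) = 42)
Function('Q')(E, J) = Add(Rational(-2, 5), Mul(Rational(1, 5), E)) (Function('Q')(E, J) = Add(Mul(E, Rational(1, 5)), Mul(Add(0, 2), Rational(-1, 5))) = Add(Mul(Rational(1, 5), E), Mul(2, Rational(-1, 5))) = Add(Mul(Rational(1, 5), E), Rational(-2, 5)) = Add(Rational(-2, 5), Mul(Rational(1, 5), E)))
Mul(Function('Q')(l, Mul(Mul(2, -3), P)), 416) = Mul(Add(Rational(-2, 5), Mul(Rational(1, 5), 42)), 416) = Mul(Add(Rational(-2, 5), Rational(42, 5)), 416) = Mul(8, 416) = 3328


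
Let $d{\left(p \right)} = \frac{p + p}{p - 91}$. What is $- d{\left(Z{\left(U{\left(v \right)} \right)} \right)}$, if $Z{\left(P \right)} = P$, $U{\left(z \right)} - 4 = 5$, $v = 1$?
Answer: $\frac{9}{41} \approx 0.21951$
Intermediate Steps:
$U{\left(z \right)} = 9$ ($U{\left(z \right)} = 4 + 5 = 9$)
$d{\left(p \right)} = \frac{2 p}{-91 + p}$
$- d{\left(Z{\left(U{\left(v \right)} \right)} \right)} = - \frac{2 \cdot 9}{-91 + 9} = - \frac{2 \cdot 9}{-82} = - \frac{2 \cdot 9 \left(-1\right)}{82} = \left(-1\right) \left(- \frac{9}{41}\right) = \frac{9}{41}$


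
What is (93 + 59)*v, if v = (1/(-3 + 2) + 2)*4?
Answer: 608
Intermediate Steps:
v = 4 (v = (1/(-1) + 2)*4 = (-1 + 2)*4 = 1*4 = 4)
(93 + 59)*v = (93 + 59)*4 = 152*4 = 608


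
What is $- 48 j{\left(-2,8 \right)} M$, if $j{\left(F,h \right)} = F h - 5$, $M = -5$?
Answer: $-5040$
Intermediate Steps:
$j{\left(F,h \right)} = -5 + F h$
$- 48 j{\left(-2,8 \right)} M = - 48 \left(-5 - 16\right) \left(-5\right) = \left(-48\right) \left(-21\right) \left(-5\right) = 1008 \left(-5\right) = -5040$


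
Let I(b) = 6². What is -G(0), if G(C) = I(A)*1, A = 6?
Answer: -36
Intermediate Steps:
I(b) = 36
G(C) = 36 (G(C) = 36*1 = 36)
-G(0) = -1*36 = -36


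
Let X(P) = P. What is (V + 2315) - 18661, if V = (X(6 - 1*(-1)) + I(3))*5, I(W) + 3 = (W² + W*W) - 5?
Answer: -16261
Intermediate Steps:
I(W) = -8 + 2*W² (I(W) = -3 + ((W² + W*W) - 5) = -3 + ((W² + W²) - 5) = -3 + (2*W² - 5) = -3 + (-5 + 2*W²) = -8 + 2*W²)
V = 85 (V = ((6 - 1*(-1)) + (-8 + 2*3²))*5 = ((6 + 1) + (-8 + 2*9))*5 = (7 + (-8 + 18))*5 = (7 + 10)*5 = 17*5 = 85)
(V + 2315) - 18661 = (85 + 2315) - 18661 = 2400 - 18661 = -16261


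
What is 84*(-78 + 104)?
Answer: 2184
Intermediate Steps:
84*(-78 + 104) = 84*26 = 2184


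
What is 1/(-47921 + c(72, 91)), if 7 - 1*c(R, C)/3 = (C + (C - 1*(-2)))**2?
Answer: -1/149468 ≈ -6.6904e-6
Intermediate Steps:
c(R, C) = 21 - 3*(2 + 2*C)**2 (c(R, C) = 21 - 3*(C + (C - 1*(-2)))**2 = 21 - 3*(C + (C + 2))**2 = 21 - 3*(C + (2 + C))**2 = 21 - 3*(2 + 2*C)**2)
1/(-47921 + c(72, 91)) = 1/(-47921 + (21 - 12*(1 + 91)**2)) = 1/(-47921 + (21 - 12*92**2)) = 1/(-47921 + (21 - 12*8464)) = 1/(-47921 + (21 - 101568)) = 1/(-47921 - 101547) = 1/(-149468) = -1/149468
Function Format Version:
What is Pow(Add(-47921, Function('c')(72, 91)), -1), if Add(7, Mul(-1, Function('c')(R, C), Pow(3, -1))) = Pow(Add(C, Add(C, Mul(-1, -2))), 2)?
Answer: Rational(-1, 149468) ≈ -6.6904e-6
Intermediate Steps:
Function('c')(R, C) = Add(21, Mul(-3, Pow(Add(2, Mul(2, C)), 2))) (Function('c')(R, C) = Add(21, Mul(-3, Pow(Add(C, Add(C, Mul(-1, -2))), 2))) = Add(21, Mul(-3, Pow(Add(C, Add(C, 2)), 2))) = Add(21, Mul(-3, Pow(Add(C, Add(2, C)), 2))) = Add(21, Mul(-3, Pow(Add(2, Mul(2, C)), 2))))
Pow(Add(-47921, Function('c')(72, 91)), -1) = Pow(Add(-47921, Add(21, Mul(-12, Pow(Add(1, 91), 2)))), -1) = Pow(Add(-47921, Add(21, Mul(-12, Pow(92, 2)))), -1) = Pow(Add(-47921, Add(21, Mul(-12, 8464))), -1) = Pow(Add(-47921, Add(21, -101568)), -1) = Pow(Add(-47921, -101547), -1) = Pow(-149468, -1) = Rational(-1, 149468)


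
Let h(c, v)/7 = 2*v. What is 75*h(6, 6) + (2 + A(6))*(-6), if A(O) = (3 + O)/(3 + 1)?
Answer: 12549/2 ≈ 6274.5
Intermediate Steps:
A(O) = ¾ + O/4 (A(O) = (3 + O)/4 = (3 + O)*(¼) = ¾ + O/4)
h(c, v) = 14*v (h(c, v) = 7*(2*v) = 14*v)
75*h(6, 6) + (2 + A(6))*(-6) = 75*(14*6) + (2 + (¾ + (¼)*6))*(-6) = 75*84 + (2 + (¾ + 3/2))*(-6) = 6300 + (2 + 9/4)*(-6) = 6300 + (17/4)*(-6) = 6300 - 51/2 = 12549/2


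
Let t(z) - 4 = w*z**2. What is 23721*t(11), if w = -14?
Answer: -40088490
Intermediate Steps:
t(z) = 4 - 14*z**2
23721*t(11) = 23721*(4 - 14*11**2) = 23721*(4 - 14*121) = 23721*(4 - 1694) = 23721*(-1690) = -40088490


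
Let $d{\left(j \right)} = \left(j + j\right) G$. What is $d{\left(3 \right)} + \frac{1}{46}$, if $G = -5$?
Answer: $- \frac{1379}{46} \approx -29.978$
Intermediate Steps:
$d{\left(j \right)} = - 10 j$ ($d{\left(j \right)} = \left(j + j\right) \left(-5\right) = 2 j \left(-5\right) = - 10 j$)
$d{\left(3 \right)} + \frac{1}{46} = \left(-10\right) 3 + \frac{1}{46} = -30 + \frac{1}{46} = - \frac{1379}{46}$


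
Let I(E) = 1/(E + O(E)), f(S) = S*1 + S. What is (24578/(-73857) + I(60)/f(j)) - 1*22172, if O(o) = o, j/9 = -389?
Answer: -458653961543179/20685868560 ≈ -22172.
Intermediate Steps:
j = -3501 (j = 9*(-389) = -3501)
f(S) = 2*S (f(S) = S + S = 2*S)
I(E) = 1/(2*E) (I(E) = 1/(E + E) = 1/(2*E))
(24578/(-73857) + I(60)/f(j)) - 1*22172 = (24578/(-73857) + ((½)/60)/((2*(-3501)))) - 1*22172 = (24578*(-1/73857) + ((½)*(1/60))/(-7002)) - 22172 = (-24578/73857 + (1/120)*(-1/7002)) - 22172 = (-24578/73857 - 1/840240) - 22172 = -6883830859/20685868560 - 22172 = -458653961543179/20685868560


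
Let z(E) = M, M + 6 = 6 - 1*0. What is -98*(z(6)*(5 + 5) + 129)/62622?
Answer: -43/213 ≈ -0.20188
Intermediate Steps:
M = 0 (M = -6 + (6 - 1*0) = -6 + (6 + 0) = -6 + 6 = 0)
z(E) = 0
-98*(z(6)*(5 + 5) + 129)/62622 = -98*(0*(5 + 5) + 129)/62622 = -98*(0*10 + 129)*(1/62622) = -98*(0 + 129)*(1/62622) = -98*129*(1/62622) = -12642*1/62622 = -43/213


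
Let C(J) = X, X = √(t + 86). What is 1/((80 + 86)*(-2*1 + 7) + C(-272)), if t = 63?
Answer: 830/688751 - √149/688751 ≈ 0.0011874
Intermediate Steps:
X = √149 (X = √(63 + 86) = √149 ≈ 12.207)
C(J) = √149
1/((80 + 86)*(-2*1 + 7) + C(-272)) = 1/((80 + 86)*(-2*1 + 7) + √149) = 1/(166*(-2 + 7) + √149) = 1/(166*5 + √149) = 1/(830 + √149)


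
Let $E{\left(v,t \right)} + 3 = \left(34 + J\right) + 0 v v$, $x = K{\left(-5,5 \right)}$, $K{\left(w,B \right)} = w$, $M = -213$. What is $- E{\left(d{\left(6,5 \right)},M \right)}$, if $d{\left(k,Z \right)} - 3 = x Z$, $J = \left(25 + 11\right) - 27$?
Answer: $-40$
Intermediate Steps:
$x = -5$
$J = 9$ ($J = 36 - 27 = 9$)
$d{\left(k,Z \right)} = 3 - 5 Z$
$E{\left(v,t \right)} = 40$ ($E{\left(v,t \right)} = -3 + \left(\left(34 + 9\right) + 0 v v\right) = -3 + \left(43 + 0 v\right) = -3 + \left(43 + 0\right) = -3 + 43 = 40$)
$- E{\left(d{\left(6,5 \right)},M \right)} = \left(-1\right) 40 = -40$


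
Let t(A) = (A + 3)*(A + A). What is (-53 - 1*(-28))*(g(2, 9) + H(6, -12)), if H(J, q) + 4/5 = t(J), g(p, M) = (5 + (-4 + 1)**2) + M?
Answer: -3255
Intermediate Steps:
t(A) = 2*A*(3 + A) (t(A) = (3 + A)*(2*A) = 2*A*(3 + A))
g(p, M) = 14 + M (g(p, M) = (5 + (-3)**2) + M = (5 + 9) + M = 14 + M)
H(J, q) = -4/5 + 2*J*(3 + J)
(-53 - 1*(-28))*(g(2, 9) + H(6, -12)) = (-53 - 1*(-28))*((14 + 9) + (-4/5 + 2*6*(3 + 6))) = (-53 + 28)*(23 + (-4/5 + 2*6*9)) = -25*(23 + (-4/5 + 108)) = -25*(23 + 536/5) = -25*651/5 = -3255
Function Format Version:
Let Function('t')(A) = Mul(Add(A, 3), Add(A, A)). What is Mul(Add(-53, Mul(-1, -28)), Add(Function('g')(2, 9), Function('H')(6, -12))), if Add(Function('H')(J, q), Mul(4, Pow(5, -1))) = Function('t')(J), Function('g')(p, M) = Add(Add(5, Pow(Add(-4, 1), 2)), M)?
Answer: -3255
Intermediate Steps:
Function('t')(A) = Mul(2, A, Add(3, A)) (Function('t')(A) = Mul(Add(3, A), Mul(2, A)) = Mul(2, A, Add(3, A)))
Function('g')(p, M) = Add(14, M) (Function('g')(p, M) = Add(Add(5, Pow(-3, 2)), M) = Add(Add(5, 9), M) = Add(14, M))
Function('H')(J, q) = Add(Rational(-4, 5), Mul(2, J, Add(3, J)))
Mul(Add(-53, Mul(-1, -28)), Add(Function('g')(2, 9), Function('H')(6, -12))) = Mul(Add(-53, Mul(-1, -28)), Add(Add(14, 9), Add(Rational(-4, 5), Mul(2, 6, Add(3, 6))))) = Mul(Add(-53, 28), Add(23, Add(Rational(-4, 5), Mul(2, 6, 9)))) = Mul(-25, Add(23, Add(Rational(-4, 5), 108))) = Mul(-25, Add(23, Rational(536, 5))) = Mul(-25, Rational(651, 5)) = -3255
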